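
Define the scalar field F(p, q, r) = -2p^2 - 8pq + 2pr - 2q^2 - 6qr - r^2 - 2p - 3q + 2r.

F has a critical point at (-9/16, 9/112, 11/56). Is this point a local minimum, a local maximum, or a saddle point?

saddle point

The Hessian is constant: H = [[-4, -8, 2], [-8, -4, -6], [2, -6, -2]].
Leading principal minors: Δ₁ = -4, Δ₂ = -48, Δ₃ = 448.
The minors fit neither the all-positive nor the alternating-sign pattern, so H is indefinite: a saddle point.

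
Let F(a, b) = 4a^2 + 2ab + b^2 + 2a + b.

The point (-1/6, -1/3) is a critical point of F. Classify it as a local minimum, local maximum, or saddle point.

The Hessian of F is constant: H = [[8, 2], [2, 2]].
det(H) = 8·2 − 2² = 12.
det(H) > 0 and tr(H) = 10 > 0, so H is positive definite and the point is a local minimum.

local minimum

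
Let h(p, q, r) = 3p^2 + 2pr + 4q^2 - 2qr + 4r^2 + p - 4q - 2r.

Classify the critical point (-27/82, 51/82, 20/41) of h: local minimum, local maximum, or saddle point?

local minimum

The Hessian is constant: H = [[6, 0, 2], [0, 8, -2], [2, -2, 8]].
Leading principal minors: Δ₁ = 6, Δ₂ = 48, Δ₃ = 328.
All leading minors are positive, so H is positive definite: a local minimum.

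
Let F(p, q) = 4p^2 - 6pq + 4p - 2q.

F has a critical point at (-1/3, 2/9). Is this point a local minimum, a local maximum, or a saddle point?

saddle point

The Hessian of F is constant: H = [[8, -6], [-6, 0]].
det(H) = 8·0 − (-6)² = -36.
Since det(H) < 0, H is indefinite and the critical point is a saddle point.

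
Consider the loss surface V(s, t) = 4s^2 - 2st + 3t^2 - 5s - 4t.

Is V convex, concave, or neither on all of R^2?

V is quadratic, so its Hessian is the constant matrix H = [[8, -2], [-2, 6]].
det(H) = 44, tr(H) = 14.
det(H) > 0 and tr(H) > 0, so H is positive definite everywhere: convex.

convex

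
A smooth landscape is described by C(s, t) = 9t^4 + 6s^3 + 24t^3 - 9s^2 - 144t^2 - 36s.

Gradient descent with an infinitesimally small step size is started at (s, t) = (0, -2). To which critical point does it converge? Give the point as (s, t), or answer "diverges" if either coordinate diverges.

(2, -4)

C is separable, so gradient descent decouples: s follows -∂C/∂s, t follows -∂C/∂t.
∂C/∂s = 18(s - 2)(s + 1); at s=0 this is -36, so s increases.
∂C/∂t = 36t(t - 2)(t + 4); at t=-2 this is 576, so t decreases.
s converges to its nearest critical value 2 (a local min of the s-part); t converges to -4. The iterate converges to (2, -4).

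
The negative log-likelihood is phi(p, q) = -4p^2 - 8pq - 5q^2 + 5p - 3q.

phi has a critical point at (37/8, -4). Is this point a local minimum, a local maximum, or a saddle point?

The Hessian of phi is constant: H = [[-8, -8], [-8, -10]].
det(H) = (-8)·(-10) − (-8)² = 16.
det(H) > 0 and tr(H) = -18 < 0, so H is negative definite and the point is a local maximum.

local maximum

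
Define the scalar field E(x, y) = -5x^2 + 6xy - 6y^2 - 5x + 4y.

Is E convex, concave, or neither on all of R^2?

E is quadratic, so its Hessian is the constant matrix H = [[-10, 6], [6, -12]].
det(H) = 84, tr(H) = -22.
det(H) > 0 and tr(H) < 0, so H is negative definite everywhere: concave.

concave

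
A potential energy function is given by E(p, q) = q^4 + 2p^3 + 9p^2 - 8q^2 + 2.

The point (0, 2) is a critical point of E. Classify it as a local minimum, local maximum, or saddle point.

The mixed partial ∂²E/∂p∂q is 0, so the Hessian at any point is diag(E_pp, E_qq) = diag(6(2p + 3), 4(3q^2 - 4)).
At (0, 2): H = diag(18, 32).
Both eigenvalues are positive, so H is positive definite: a local minimum.

local minimum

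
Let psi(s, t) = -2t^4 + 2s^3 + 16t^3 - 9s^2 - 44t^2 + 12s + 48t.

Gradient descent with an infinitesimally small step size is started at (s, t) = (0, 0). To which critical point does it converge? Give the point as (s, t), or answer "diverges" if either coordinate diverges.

diverges

psi is separable, so gradient descent decouples: s follows -∂psi/∂s, t follows -∂psi/∂t.
∂psi/∂s = 6(s - 2)(s - 1); at s=0 this is 12, so s decreases.
∂psi/∂t = -8(t - 3)(t - 2)(t - 1); at t=0 this is 48, so t decreases.
The s-coordinate has no critical point in that direction and runs off to infinity.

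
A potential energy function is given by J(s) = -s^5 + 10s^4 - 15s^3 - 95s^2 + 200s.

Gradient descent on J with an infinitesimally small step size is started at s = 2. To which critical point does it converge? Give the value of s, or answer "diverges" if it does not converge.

4

J'(s) = -5(s - 5)(s - 4)(s - 1)(s + 2), so J'(2) = -120.
Gradient descent moves in the -J' direction, i.e. s is increasing.
The nearest critical point in that direction is s = 4, where J'' = 90 > 0 (a local minimum). The iterate converges there.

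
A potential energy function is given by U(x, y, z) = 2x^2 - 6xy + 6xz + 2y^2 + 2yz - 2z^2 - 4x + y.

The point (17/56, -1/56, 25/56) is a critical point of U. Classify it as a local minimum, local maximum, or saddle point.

The Hessian is constant: H = [[4, -6, 6], [-6, 4, 2], [6, 2, -4]].
Leading principal minors: Δ₁ = 4, Δ₂ = -20, Δ₃ = -224.
The minors fit neither the all-positive nor the alternating-sign pattern, so H is indefinite: a saddle point.

saddle point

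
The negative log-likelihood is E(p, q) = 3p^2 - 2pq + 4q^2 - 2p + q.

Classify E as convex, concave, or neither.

E is quadratic, so its Hessian is the constant matrix H = [[6, -2], [-2, 8]].
det(H) = 44, tr(H) = 14.
det(H) > 0 and tr(H) > 0, so H is positive definite everywhere: convex.

convex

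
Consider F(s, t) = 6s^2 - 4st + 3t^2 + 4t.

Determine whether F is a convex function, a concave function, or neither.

convex

F is quadratic, so its Hessian is the constant matrix H = [[12, -4], [-4, 6]].
det(H) = 56, tr(H) = 18.
det(H) > 0 and tr(H) > 0, so H is positive definite everywhere: convex.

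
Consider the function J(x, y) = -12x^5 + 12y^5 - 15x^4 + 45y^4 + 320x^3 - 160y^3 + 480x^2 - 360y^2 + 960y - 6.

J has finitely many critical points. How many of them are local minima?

4

J separates as a function of x plus a function of y, so ∇J=0 decouples.
∂J/∂x = -60x(x - 4)(x + 1)(x + 4) = 0 at x ∈ {-4, -1, 0, 4}; ∂J/∂y = 60(y - 2)(y - 1)(y + 2)(y + 4) = 0 at y ∈ {-4, -2, 1, 2}.
The Hessian is diagonal: diag(J_xx, J_yy). Second derivatives: J_xx(-4)=5760, J_xx(-1)=-900, J_xx(0)=960, J_xx(4)=-9600; J_yy(-4)=-3600, J_yy(-2)=1440, J_yy(1)=-900, J_yy(2)=1440.
Local minima occur where both diagonal entries positive: (-4, -2), (-4, 2), (0, -2), (0, 2). Count: 4.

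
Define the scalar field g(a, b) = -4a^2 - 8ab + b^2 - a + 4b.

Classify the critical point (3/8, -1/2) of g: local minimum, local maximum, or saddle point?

saddle point

The Hessian of g is constant: H = [[-8, -8], [-8, 2]].
det(H) = (-8)·2 − (-8)² = -80.
Since det(H) < 0, H is indefinite and the critical point is a saddle point.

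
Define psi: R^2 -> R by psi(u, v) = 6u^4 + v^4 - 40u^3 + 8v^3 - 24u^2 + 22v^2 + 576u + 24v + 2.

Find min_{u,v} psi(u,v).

-839

psi(u,v) separates as P(u) + Q(v) + 2, so its minimum is min P + min Q + 2.
P'(u) = 24(u - 4)(u - 3)(u + 2) vanishes at u ∈ {-2, 3, 4}; Q'(v) = 4(v + 1)(v + 2)(v + 3) vanishes at v ∈ {-3, -2, -1}.
Local minima of P (where P''>0): P(-2)=-832, P(4)=896. Local minima of Q: Q(-3)=-9, Q(-1)=-9.
So the global minimum of psi is P(-2) + Q(-3) + 2 = -832 − 9 + 2 = -839, attained at (-2, -3).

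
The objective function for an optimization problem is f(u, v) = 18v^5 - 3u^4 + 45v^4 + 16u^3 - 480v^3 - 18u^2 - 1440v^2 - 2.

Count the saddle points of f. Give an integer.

6

f separates as a function of u plus a function of v, so ∇f=0 decouples.
∂f/∂u = -12u(u - 3)(u - 1) = 0 at u ∈ {0, 1, 3}; ∂f/∂v = 90v(v - 4)(v + 2)(v + 4) = 0 at v ∈ {-4, -2, 0, 4}.
The Hessian is diagonal: diag(f_uu, f_vv). Second derivatives: f_uu(0)=-36, f_uu(1)=24, f_uu(3)=-72; f_vv(-4)=-5760, f_vv(-2)=2160, f_vv(0)=-2880, f_vv(4)=17280.
Saddle points occur where the two diagonal entries have opposite signs: (0, -2), (0, 4), (1, -4), (1, 0), (3, -2), (3, 4). Count: 6.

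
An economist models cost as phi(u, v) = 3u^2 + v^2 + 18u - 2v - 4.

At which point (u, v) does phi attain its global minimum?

(-3, 1)

phi(u,v) separates as P(u) + Q(v) − 4, so its minimum is min P + min Q − 4.
P'(u) = 6u + 18 vanishes at u ∈ {-3}; Q'(v) = 2v - 2 vanishes at v ∈ {1}.
Local minima of P (where P''>0): P(-3)=-27. Local minima of Q: Q(1)=-1.
So the global minimum of phi is P(-3) + Q(1) − 4 = -27 − 1 − 4 = -32, attained at (-3, 1).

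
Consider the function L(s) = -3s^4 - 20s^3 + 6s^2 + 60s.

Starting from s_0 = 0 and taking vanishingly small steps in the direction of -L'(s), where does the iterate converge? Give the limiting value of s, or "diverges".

L'(s) = -12(s - 1)(s + 1)(s + 5), so L'(0) = 60.
Gradient descent moves in the -L' direction, i.e. s is decreasing.
The nearest critical point in that direction is s = -1, where L'' = 96 > 0 (a local minimum). The iterate converges there.

-1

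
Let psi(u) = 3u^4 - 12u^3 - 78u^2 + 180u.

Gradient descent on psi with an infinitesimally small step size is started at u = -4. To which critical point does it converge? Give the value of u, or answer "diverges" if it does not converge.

-3

psi'(u) = 12(u - 5)(u - 1)(u + 3), so psi'(-4) = -540.
Gradient descent moves in the -psi' direction, i.e. u is increasing.
The nearest critical point in that direction is u = -3, where psi'' = 384 > 0 (a local minimum). The iterate converges there.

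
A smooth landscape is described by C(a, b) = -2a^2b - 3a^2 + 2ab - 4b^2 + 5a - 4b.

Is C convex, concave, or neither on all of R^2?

neither

The term -2a^2b is cubic, so the Hessian is not constant.
∂²C/∂a² = -4b - 6, which takes both signs as b varies (negative for sufficiently large b). A diagonal entry of the Hessian changing sign means the Hessian is neither positive- nor negative-semidefinite on all of R^2.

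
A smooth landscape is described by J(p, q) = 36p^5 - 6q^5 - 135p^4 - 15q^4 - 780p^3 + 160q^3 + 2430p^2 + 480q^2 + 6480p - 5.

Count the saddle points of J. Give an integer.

8

J separates as a function of p plus a function of q, so ∇J=0 decouples.
∂J/∂p = 180(p - 4)(p - 3)(p + 1)(p + 3) = 0 at p ∈ {-3, -1, 3, 4}; ∂J/∂q = -30q(q - 4)(q + 2)(q + 4) = 0 at q ∈ {-4, -2, 0, 4}.
The Hessian is diagonal: diag(J_pp, J_qq). Second derivatives: J_pp(-3)=-15120, J_pp(-1)=7200, J_pp(3)=-4320, J_pp(4)=6300; J_qq(-4)=1920, J_qq(-2)=-720, J_qq(0)=960, J_qq(4)=-5760.
Saddle points occur where the two diagonal entries have opposite signs: (-3, -4), (-3, 0), (-1, -2), (-1, 4), (3, -4), (3, 0), (4, -2), (4, 4). Count: 8.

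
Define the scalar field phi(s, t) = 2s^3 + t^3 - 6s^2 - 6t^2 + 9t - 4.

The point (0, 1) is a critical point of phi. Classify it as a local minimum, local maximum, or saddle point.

local maximum

The mixed partial ∂²phi/∂s∂t is 0, so the Hessian at any point is diag(phi_ss, phi_tt) = diag(12(s - 1), 6(t - 2)).
At (0, 1): H = diag(-12, -6).
Both eigenvalues are negative, so H is negative definite: a local maximum.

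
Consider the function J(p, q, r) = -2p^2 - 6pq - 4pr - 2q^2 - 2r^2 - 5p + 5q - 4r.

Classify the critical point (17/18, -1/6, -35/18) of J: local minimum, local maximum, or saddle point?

The Hessian is constant: H = [[-4, -6, -4], [-6, -4, 0], [-4, 0, -4]].
Leading principal minors: Δ₁ = -4, Δ₂ = -20, Δ₃ = 144.
The minors fit neither the all-positive nor the alternating-sign pattern, so H is indefinite: a saddle point.

saddle point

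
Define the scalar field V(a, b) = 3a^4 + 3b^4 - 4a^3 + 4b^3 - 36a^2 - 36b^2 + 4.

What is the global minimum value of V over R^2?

-374

V(a,b) separates as P(a) + Q(b) + 4, so its minimum is min P + min Q + 4.
P'(a) = 12a(a - 3)(a + 2) vanishes at a ∈ {-2, 0, 3}; Q'(b) = 12b(b - 2)(b + 3) vanishes at b ∈ {-3, 0, 2}.
Local minima of P (where P''>0): P(-2)=-64, P(3)=-189. Local minima of Q: Q(-3)=-189, Q(2)=-64.
So the global minimum of V is P(3) + Q(-3) + 4 = -189 − 189 + 4 = -374, attained at (3, -3).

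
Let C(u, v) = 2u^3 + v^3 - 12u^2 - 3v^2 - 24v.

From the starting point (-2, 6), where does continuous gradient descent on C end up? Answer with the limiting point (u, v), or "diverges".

diverges

C is separable, so gradient descent decouples: u follows -∂C/∂u, v follows -∂C/∂v.
∂C/∂u = 6u(u - 4); at u=-2 this is 72, so u decreases.
∂C/∂v = 3(v - 4)(v + 2); at v=6 this is 48, so v decreases.
The u-coordinate has no critical point in that direction and runs off to infinity.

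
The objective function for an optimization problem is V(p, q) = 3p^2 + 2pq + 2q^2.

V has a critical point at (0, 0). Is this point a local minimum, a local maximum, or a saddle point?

The Hessian of V is constant: H = [[6, 2], [2, 4]].
det(H) = 6·4 − 2² = 20.
det(H) > 0 and tr(H) = 10 > 0, so H is positive definite and the point is a local minimum.

local minimum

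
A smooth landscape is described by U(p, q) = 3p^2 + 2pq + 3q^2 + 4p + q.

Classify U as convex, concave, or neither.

U is quadratic, so its Hessian is the constant matrix H = [[6, 2], [2, 6]].
det(H) = 32, tr(H) = 12.
det(H) > 0 and tr(H) > 0, so H is positive definite everywhere: convex.

convex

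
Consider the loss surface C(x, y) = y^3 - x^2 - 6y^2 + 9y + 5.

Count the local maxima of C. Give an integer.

C separates as a function of x plus a function of y, so ∇C=0 decouples.
∂C/∂x = -2x = 0 at x ∈ {0}; ∂C/∂y = 3(y - 3)(y - 1) = 0 at y ∈ {1, 3}.
The Hessian is diagonal: diag(C_xx, C_yy). Second derivatives: C_xx(0)=-2; C_yy(1)=-6, C_yy(3)=6.
Local maxima occur where both diagonal entries negative: (0, 1). Count: 1.

1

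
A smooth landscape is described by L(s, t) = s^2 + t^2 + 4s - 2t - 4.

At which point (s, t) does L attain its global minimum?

L(s,t) separates as P(s) + Q(t) − 4, so its minimum is min P + min Q − 4.
P'(s) = 2s + 4 vanishes at s ∈ {-2}; Q'(t) = 2(t - 1) vanishes at t ∈ {1}.
Local minima of P (where P''>0): P(-2)=-4. Local minima of Q: Q(1)=-1.
So the global minimum of L is P(-2) + Q(1) − 4 = -4 − 1 − 4 = -9, attained at (-2, 1).

(-2, 1)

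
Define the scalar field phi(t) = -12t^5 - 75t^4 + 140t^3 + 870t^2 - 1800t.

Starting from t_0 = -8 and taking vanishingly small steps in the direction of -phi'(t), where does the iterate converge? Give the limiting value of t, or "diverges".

phi'(t) = -60(t - 2)(t - 1)(t + 3)(t + 5), so phi'(-8) = -81000.
Gradient descent moves in the -phi' direction, i.e. t is increasing.
The nearest critical point in that direction is t = -5, where phi'' = 5040 > 0 (a local minimum). The iterate converges there.

-5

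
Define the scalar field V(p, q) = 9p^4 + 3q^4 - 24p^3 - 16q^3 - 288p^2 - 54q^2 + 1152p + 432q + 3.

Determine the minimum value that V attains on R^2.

-6480

V(p,q) separates as A(p) + B(q) + 3, so its minimum is min A + min B + 3.
A'(p) = 36(p - 4)(p - 2)(p + 4) vanishes at p ∈ {-4, 2, 4}; B'(q) = 12(q - 4)(q - 3)(q + 3) vanishes at q ∈ {-3, 3, 4}.
Local minima of A (where A''>0): A(-4)=-5376, A(4)=768. Local minima of B: B(-3)=-1107, B(4)=608.
So the global minimum of V is A(-4) + B(-3) + 3 = -5376 − 1107 + 3 = -6480, attained at (-4, -3).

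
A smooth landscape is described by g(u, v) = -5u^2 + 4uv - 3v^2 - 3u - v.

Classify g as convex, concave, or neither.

concave

g is quadratic, so its Hessian is the constant matrix H = [[-10, 4], [4, -6]].
det(H) = 44, tr(H) = -16.
det(H) > 0 and tr(H) < 0, so H is negative definite everywhere: concave.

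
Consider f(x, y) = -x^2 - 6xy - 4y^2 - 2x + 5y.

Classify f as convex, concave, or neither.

f is quadratic, so its Hessian is the constant matrix H = [[-2, -6], [-6, -8]].
det(H) = -20, tr(H) = -10.
det(H) < 0, so H is indefinite: neither convex nor concave.

neither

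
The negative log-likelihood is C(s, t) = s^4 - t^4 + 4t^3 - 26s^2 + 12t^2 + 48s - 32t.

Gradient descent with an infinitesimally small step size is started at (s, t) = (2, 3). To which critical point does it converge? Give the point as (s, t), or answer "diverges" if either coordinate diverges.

(3, 1)

C is separable, so gradient descent decouples: s follows -∂C/∂s, t follows -∂C/∂t.
∂C/∂s = 4(s - 3)(s - 1)(s + 4); at s=2 this is -24, so s increases.
∂C/∂t = -4(t - 4)(t - 1)(t + 2); at t=3 this is 40, so t decreases.
s converges to its nearest critical value 3 (a local min of the s-part); t converges to 1. The iterate converges to (3, 1).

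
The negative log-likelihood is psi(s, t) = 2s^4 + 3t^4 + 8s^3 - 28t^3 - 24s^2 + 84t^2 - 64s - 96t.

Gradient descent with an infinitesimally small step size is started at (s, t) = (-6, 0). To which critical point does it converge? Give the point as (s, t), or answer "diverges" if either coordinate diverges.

(-4, 1)

psi is separable, so gradient descent decouples: s follows -∂psi/∂s, t follows -∂psi/∂t.
∂psi/∂s = 8(s - 2)(s + 1)(s + 4); at s=-6 this is -640, so s increases.
∂psi/∂t = 12(t - 4)(t - 2)(t - 1); at t=0 this is -96, so t increases.
s converges to its nearest critical value -4 (a local min of the s-part); t converges to 1. The iterate converges to (-4, 1).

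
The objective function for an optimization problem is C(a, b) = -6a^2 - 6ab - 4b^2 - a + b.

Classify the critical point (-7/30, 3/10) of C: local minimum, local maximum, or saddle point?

The Hessian of C is constant: H = [[-12, -6], [-6, -8]].
det(H) = (-12)·(-8) − (-6)² = 60.
det(H) > 0 and tr(H) = -20 < 0, so H is negative definite and the point is a local maximum.

local maximum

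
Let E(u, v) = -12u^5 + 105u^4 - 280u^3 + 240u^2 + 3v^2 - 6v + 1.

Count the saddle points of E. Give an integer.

2

E separates as a function of u plus a function of v, so ∇E=0 decouples.
∂E/∂u = -60u(u - 4)(u - 2)(u - 1) = 0 at u ∈ {0, 1, 2, 4}; ∂E/∂v = 6(v - 1) = 0 at v ∈ {1}.
The Hessian is diagonal: diag(E_uu, E_vv). Second derivatives: E_uu(0)=480, E_uu(1)=-180, E_uu(2)=240, E_uu(4)=-1440; E_vv(1)=6.
Saddle points occur where the two diagonal entries have opposite signs: (1, 1), (4, 1). Count: 2.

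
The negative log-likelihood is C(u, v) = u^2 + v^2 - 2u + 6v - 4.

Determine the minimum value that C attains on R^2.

C(u,v) separates as P(u) + Q(v) − 4, so its minimum is min P + min Q − 4.
P'(u) = 2u - 2 vanishes at u ∈ {1}; Q'(v) = 2v + 6 vanishes at v ∈ {-3}.
Local minima of P (where P''>0): P(1)=-1. Local minima of Q: Q(-3)=-9.
So the global minimum of C is P(1) + Q(-3) − 4 = -1 − 9 − 4 = -14, attained at (1, -3).

-14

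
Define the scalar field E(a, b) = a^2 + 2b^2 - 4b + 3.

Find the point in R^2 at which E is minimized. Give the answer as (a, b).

(0, 1)

E(a,b) separates as P(a) + Q(b) + 3, so its minimum is min P + min Q + 3.
P'(a) = 2a vanishes at a ∈ {0}; Q'(b) = 4b - 4 vanishes at b ∈ {1}.
Local minima of P (where P''>0): P(0)=0. Local minima of Q: Q(1)=-2.
So the global minimum of E is P(0) + Q(1) + 3 = 0 − 2 + 3 = 1, attained at (0, 1).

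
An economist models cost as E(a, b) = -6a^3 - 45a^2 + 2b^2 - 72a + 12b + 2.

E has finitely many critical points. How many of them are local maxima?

0

E separates as a function of a plus a function of b, so ∇E=0 decouples.
∂E/∂a = -18(a + 1)(a + 4) = 0 at a ∈ {-4, -1}; ∂E/∂b = 4(b + 3) = 0 at b ∈ {-3}.
The Hessian is diagonal: diag(E_aa, E_bb). Second derivatives: E_aa(-4)=54, E_aa(-1)=-54; E_bb(-3)=4.
Local maxima occur where both diagonal entries negative: none. Count: 0.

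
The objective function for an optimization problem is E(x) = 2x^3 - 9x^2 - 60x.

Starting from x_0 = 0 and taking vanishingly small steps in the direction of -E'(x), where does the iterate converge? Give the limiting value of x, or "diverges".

E'(x) = 6(x - 5)(x + 2), so E'(0) = -60.
Gradient descent moves in the -E' direction, i.e. x is increasing.
The nearest critical point in that direction is x = 5, where E'' = 42 > 0 (a local minimum). The iterate converges there.

5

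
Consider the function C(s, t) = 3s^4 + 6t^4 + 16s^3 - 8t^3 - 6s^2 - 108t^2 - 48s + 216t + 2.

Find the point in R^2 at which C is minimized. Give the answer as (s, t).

(-4, -3)

C(s,t) separates as P(s) + Q(t) + 2, so its minimum is min P + min Q + 2.
P'(s) = 12(s - 1)(s + 1)(s + 4) vanishes at s ∈ {-4, -1, 1}; Q'(t) = 24(t - 3)(t - 1)(t + 3) vanishes at t ∈ {-3, 1, 3}.
Local minima of P (where P''>0): P(-4)=-160, P(1)=-35. Local minima of Q: Q(-3)=-918, Q(3)=-54.
So the global minimum of C is P(-4) + Q(-3) + 2 = -160 − 918 + 2 = -1076, attained at (-4, -3).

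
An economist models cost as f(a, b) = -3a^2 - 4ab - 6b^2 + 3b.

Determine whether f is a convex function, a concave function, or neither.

concave

f is quadratic, so its Hessian is the constant matrix H = [[-6, -4], [-4, -12]].
det(H) = 56, tr(H) = -18.
det(H) > 0 and tr(H) < 0, so H is negative definite everywhere: concave.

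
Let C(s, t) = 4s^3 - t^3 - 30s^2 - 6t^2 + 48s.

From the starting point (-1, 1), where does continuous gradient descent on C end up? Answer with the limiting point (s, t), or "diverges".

diverges

C is separable, so gradient descent decouples: s follows -∂C/∂s, t follows -∂C/∂t.
∂C/∂s = 12(s - 4)(s - 1); at s=-1 this is 120, so s decreases.
∂C/∂t = -3t(t + 4); at t=1 this is -15, so t increases.
The s-coordinate has no critical point in that direction and runs off to infinity.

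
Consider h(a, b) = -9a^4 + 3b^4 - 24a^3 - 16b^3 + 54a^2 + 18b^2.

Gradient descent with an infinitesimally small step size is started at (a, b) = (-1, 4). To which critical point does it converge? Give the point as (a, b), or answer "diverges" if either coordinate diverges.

h is separable, so gradient descent decouples: a follows -∂h/∂a, b follows -∂h/∂b.
∂h/∂a = -36a(a - 1)(a + 3); at a=-1 this is -144, so a increases.
∂h/∂b = 12b(b - 3)(b - 1); at b=4 this is 144, so b decreases.
a converges to its nearest critical value 0 (a local min of the a-part); b converges to 3. The iterate converges to (0, 3).

(0, 3)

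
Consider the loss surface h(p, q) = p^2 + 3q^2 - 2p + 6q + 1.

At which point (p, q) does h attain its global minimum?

h(p,q) separates as A(p) + B(q) + 1, so its minimum is min A + min B + 1.
A'(p) = 2p - 2 vanishes at p ∈ {1}; B'(q) = 6q + 6 vanishes at q ∈ {-1}.
Local minima of A (where A''>0): A(1)=-1. Local minima of B: B(-1)=-3.
So the global minimum of h is A(1) + B(-1) + 1 = -1 − 3 + 1 = -3, attained at (1, -1).

(1, -1)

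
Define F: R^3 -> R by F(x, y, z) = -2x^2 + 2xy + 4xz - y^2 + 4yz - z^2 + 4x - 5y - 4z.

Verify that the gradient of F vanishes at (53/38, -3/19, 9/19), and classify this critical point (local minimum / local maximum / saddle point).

saddle point

∇F = (-4x + 2y + 4z + 4, 2x - 2y + 4z - 5, 4x + 4y - 2z - 4); substituting (53/38, -3/19, 9/19) gives ∇F = (0, 0, 0), so (53/38, -3/19, 9/19) is indeed a critical point.
The Hessian is constant: H = [[-4, 2, 4], [2, -2, 4], [4, 4, -2]].
Leading principal minors: Δ₁ = -4, Δ₂ = 4, Δ₃ = 152.
The minors fit neither the all-positive nor the alternating-sign pattern, so H is indefinite: a saddle point.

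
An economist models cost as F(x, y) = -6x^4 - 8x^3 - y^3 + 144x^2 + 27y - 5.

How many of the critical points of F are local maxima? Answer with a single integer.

2

F separates as a function of x plus a function of y, so ∇F=0 decouples.
∂F/∂x = -24x(x - 3)(x + 4) = 0 at x ∈ {-4, 0, 3}; ∂F/∂y = -3(y - 3)(y + 3) = 0 at y ∈ {-3, 3}.
The Hessian is diagonal: diag(F_xx, F_yy). Second derivatives: F_xx(-4)=-672, F_xx(0)=288, F_xx(3)=-504; F_yy(-3)=18, F_yy(3)=-18.
Local maxima occur where both diagonal entries negative: (-4, 3), (3, 3). Count: 2.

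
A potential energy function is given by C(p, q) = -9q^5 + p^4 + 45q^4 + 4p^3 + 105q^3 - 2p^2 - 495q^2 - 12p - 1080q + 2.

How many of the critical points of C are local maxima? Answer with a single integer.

C separates as a function of p plus a function of q, so ∇C=0 decouples.
∂C/∂p = 4(p - 1)(p + 1)(p + 3) = 0 at p ∈ {-3, -1, 1}; ∂C/∂q = -45(q - 4)(q - 3)(q + 1)(q + 2) = 0 at q ∈ {-2, -1, 3, 4}.
The Hessian is diagonal: diag(C_pp, C_qq). Second derivatives: C_pp(-3)=32, C_pp(-1)=-16, C_pp(1)=32; C_qq(-2)=1350, C_qq(-1)=-900, C_qq(3)=900, C_qq(4)=-1350.
Local maxima occur where both diagonal entries negative: (-1, -1), (-1, 4). Count: 2.

2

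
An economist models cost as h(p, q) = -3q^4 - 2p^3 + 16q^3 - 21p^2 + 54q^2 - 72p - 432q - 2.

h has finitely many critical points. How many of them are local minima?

h separates as a function of p plus a function of q, so ∇h=0 decouples.
∂h/∂p = -6(p + 3)(p + 4) = 0 at p ∈ {-4, -3}; ∂h/∂q = -12(q - 4)(q - 3)(q + 3) = 0 at q ∈ {-3, 3, 4}.
The Hessian is diagonal: diag(h_pp, h_qq). Second derivatives: h_pp(-4)=6, h_pp(-3)=-6; h_qq(-3)=-504, h_qq(3)=72, h_qq(4)=-84.
Local minima occur where both diagonal entries positive: (-4, 3). Count: 1.

1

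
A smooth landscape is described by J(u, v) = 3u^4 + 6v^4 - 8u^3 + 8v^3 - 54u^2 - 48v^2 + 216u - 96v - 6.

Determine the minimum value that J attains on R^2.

-905

J(u,v) separates as P(u) + Q(v) − 6, so its minimum is min P + min Q − 6.
P'(u) = 12(u - 3)(u - 2)(u + 3) vanishes at u ∈ {-3, 2, 3}; Q'(v) = 24(v - 2)(v + 1)(v + 2) vanishes at v ∈ {-2, -1, 2}.
Local minima of P (where P''>0): P(-3)=-675, P(3)=189. Local minima of Q: Q(-2)=32, Q(2)=-224.
So the global minimum of J is P(-3) + Q(2) − 6 = -675 − 224 − 6 = -905, attained at (-3, 2).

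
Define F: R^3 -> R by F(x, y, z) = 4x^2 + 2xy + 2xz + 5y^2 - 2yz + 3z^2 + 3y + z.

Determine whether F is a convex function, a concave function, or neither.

convex

F is quadratic, so its Hessian is the constant matrix H = [[8, 2, 2], [2, 10, -2], [2, -2, 6]].
Leading principal minors: 8, 76, 368.
All positive ⇒ H ≻ 0 ⇒ convex.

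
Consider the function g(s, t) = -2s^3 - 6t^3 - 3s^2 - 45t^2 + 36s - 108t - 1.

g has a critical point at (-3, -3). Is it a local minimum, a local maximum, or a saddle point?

The mixed partial ∂²g/∂s∂t is 0, so the Hessian at any point is diag(g_ss, g_tt) = diag(-6(2s + 1), -18(2t + 5)).
At (-3, -3): H = diag(30, 18).
Both eigenvalues are positive, so H is positive definite: a local minimum.

local minimum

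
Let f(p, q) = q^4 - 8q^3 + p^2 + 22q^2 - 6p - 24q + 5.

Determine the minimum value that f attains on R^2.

-13

f(p,q) separates as A(p) + B(q) + 5, so its minimum is min A + min B + 5.
A'(p) = 2p - 6 vanishes at p ∈ {3}; B'(q) = 4(q - 3)(q - 2)(q - 1) vanishes at q ∈ {1, 2, 3}.
Local minima of A (where A''>0): A(3)=-9. Local minima of B: B(1)=-9, B(3)=-9.
So the global minimum of f is A(3) + B(1) + 5 = -9 − 9 + 5 = -13, attained at (3, 1).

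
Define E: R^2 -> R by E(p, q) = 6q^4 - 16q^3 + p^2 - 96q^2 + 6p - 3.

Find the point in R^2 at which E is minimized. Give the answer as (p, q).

E(p,q) separates as A(p) + B(q) − 3, so its minimum is min A + min B − 3.
A'(p) = 2p + 6 vanishes at p ∈ {-3}; B'(q) = 24q(q - 4)(q + 2) vanishes at q ∈ {-2, 0, 4}.
Local minima of A (where A''>0): A(-3)=-9. Local minima of B: B(-2)=-160, B(4)=-1024.
So the global minimum of E is A(-3) + B(4) − 3 = -9 − 1024 − 3 = -1036, attained at (-3, 4).

(-3, 4)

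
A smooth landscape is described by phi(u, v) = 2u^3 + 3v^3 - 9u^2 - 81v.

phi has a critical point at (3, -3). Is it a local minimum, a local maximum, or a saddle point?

saddle point

The mixed partial ∂²phi/∂u∂v is 0, so the Hessian at any point is diag(phi_uu, phi_vv) = diag(6(2u - 3), 18v).
At (3, -3): H = diag(18, -54).
The eigenvalues have opposite signs, so H is indefinite: a saddle point.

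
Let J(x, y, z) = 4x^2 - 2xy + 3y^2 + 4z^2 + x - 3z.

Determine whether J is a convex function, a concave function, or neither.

convex

J is quadratic, so its Hessian is the constant matrix H = [[8, -2, 0], [-2, 6, 0], [0, 0, 8]].
Leading principal minors: 8, 44, 352.
All positive ⇒ H ≻ 0 ⇒ convex.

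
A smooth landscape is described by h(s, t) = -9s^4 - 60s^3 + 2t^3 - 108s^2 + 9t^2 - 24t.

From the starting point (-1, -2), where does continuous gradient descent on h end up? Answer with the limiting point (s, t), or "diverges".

(-2, 1)

h is separable, so gradient descent decouples: s follows -∂h/∂s, t follows -∂h/∂t.
∂h/∂s = -36s(s + 2)(s + 3); at s=-1 this is 72, so s decreases.
∂h/∂t = 6(t - 1)(t + 4); at t=-2 this is -36, so t increases.
s converges to its nearest critical value -2 (a local min of the s-part); t converges to 1. The iterate converges to (-2, 1).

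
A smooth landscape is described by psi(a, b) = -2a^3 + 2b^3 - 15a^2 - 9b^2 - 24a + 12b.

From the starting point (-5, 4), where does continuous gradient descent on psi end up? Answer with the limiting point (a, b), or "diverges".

(-4, 2)

psi is separable, so gradient descent decouples: a follows -∂psi/∂a, b follows -∂psi/∂b.
∂psi/∂a = -6(a + 1)(a + 4); at a=-5 this is -24, so a increases.
∂psi/∂b = 6(b - 2)(b - 1); at b=4 this is 36, so b decreases.
a converges to its nearest critical value -4 (a local min of the a-part); b converges to 2. The iterate converges to (-4, 2).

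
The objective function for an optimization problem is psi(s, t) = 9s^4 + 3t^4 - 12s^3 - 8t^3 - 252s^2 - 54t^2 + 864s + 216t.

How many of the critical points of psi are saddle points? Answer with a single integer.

psi separates as a function of s plus a function of t, so ∇psi=0 decouples.
∂psi/∂s = 36(s - 3)(s - 2)(s + 4) = 0 at s ∈ {-4, 2, 3}; ∂psi/∂t = 12(t - 3)(t - 2)(t + 3) = 0 at t ∈ {-3, 2, 3}.
The Hessian is diagonal: diag(psi_ss, psi_tt). Second derivatives: psi_ss(-4)=1512, psi_ss(2)=-216, psi_ss(3)=252; psi_tt(-3)=360, psi_tt(2)=-60, psi_tt(3)=72.
Saddle points occur where the two diagonal entries have opposite signs: (-4, 2), (2, -3), (2, 3), (3, 2). Count: 4.

4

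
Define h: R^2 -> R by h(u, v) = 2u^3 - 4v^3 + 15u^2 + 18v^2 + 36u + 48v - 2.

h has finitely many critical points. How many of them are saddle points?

h separates as a function of u plus a function of v, so ∇h=0 decouples.
∂h/∂u = 6(u + 2)(u + 3) = 0 at u ∈ {-3, -2}; ∂h/∂v = -12(v - 4)(v + 1) = 0 at v ∈ {-1, 4}.
The Hessian is diagonal: diag(h_uu, h_vv). Second derivatives: h_uu(-3)=-6, h_uu(-2)=6; h_vv(-1)=60, h_vv(4)=-60.
Saddle points occur where the two diagonal entries have opposite signs: (-3, -1), (-2, 4). Count: 2.

2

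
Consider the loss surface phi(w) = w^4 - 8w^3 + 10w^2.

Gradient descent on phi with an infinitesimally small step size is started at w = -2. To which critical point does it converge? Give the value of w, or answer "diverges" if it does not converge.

0

phi'(w) = 4w(w - 5)(w - 1), so phi'(-2) = -168.
Gradient descent moves in the -phi' direction, i.e. w is increasing.
The nearest critical point in that direction is w = 0, where phi'' = 20 > 0 (a local minimum). The iterate converges there.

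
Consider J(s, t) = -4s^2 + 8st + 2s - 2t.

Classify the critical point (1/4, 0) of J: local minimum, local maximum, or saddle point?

The Hessian of J is constant: H = [[-8, 8], [8, 0]].
det(H) = (-8)·0 − 8² = -64.
Since det(H) < 0, H is indefinite and the critical point is a saddle point.

saddle point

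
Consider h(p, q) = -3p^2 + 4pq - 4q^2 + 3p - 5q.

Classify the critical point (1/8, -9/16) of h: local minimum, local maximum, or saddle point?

The Hessian of h is constant: H = [[-6, 4], [4, -8]].
det(H) = (-6)·(-8) − 4² = 32.
det(H) > 0 and tr(H) = -14 < 0, so H is negative definite and the point is a local maximum.

local maximum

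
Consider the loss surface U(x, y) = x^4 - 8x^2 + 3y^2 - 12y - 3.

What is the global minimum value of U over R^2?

U(x,y) separates as P(x) + Q(y) − 3, so its minimum is min P + min Q − 3.
P'(x) = 4x(x - 2)(x + 2) vanishes at x ∈ {-2, 0, 2}; Q'(y) = 6y - 12 vanishes at y ∈ {2}.
Local minima of P (where P''>0): P(-2)=-16, P(2)=-16. Local minima of Q: Q(2)=-12.
So the global minimum of U is P(-2) + Q(2) − 3 = -16 − 12 − 3 = -31, attained at (-2, 2).

-31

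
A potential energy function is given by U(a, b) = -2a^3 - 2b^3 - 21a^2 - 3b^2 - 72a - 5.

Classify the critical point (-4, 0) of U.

saddle point

The mixed partial ∂²U/∂a∂b is 0, so the Hessian at any point is diag(U_aa, U_bb) = diag(-6(2a + 7), -6(2b + 1)).
At (-4, 0): H = diag(6, -6).
The eigenvalues have opposite signs, so H is indefinite: a saddle point.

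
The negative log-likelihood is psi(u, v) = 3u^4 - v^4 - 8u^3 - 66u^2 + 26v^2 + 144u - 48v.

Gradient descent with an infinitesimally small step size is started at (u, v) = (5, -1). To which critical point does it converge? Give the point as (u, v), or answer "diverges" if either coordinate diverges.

(4, 1)

psi is separable, so gradient descent decouples: u follows -∂psi/∂u, v follows -∂psi/∂v.
∂psi/∂u = 12(u - 4)(u - 1)(u + 3); at u=5 this is 384, so u decreases.
∂psi/∂v = -4(v - 3)(v - 1)(v + 4); at v=-1 this is -96, so v increases.
u converges to its nearest critical value 4 (a local min of the u-part); v converges to 1. The iterate converges to (4, 1).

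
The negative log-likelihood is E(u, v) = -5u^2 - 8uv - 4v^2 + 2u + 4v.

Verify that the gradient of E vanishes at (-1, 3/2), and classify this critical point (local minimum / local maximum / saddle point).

local maximum

∇E = (-10u - 8v + 2, -8u - 8v + 4); substituting (-1, 3/2) gives ∇E = (0, 0), so (-1, 3/2) is indeed a critical point.
The Hessian of E is constant: H = [[-10, -8], [-8, -8]].
det(H) = (-10)·(-8) − (-8)² = 16.
det(H) > 0 and tr(H) = -18 < 0, so H is negative definite and the point is a local maximum.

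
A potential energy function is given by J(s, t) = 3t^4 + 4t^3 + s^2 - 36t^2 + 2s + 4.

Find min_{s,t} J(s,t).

J(s,t) separates as P(s) + Q(t) + 4, so its minimum is min P + min Q + 4.
P'(s) = 2s + 2 vanishes at s ∈ {-1}; Q'(t) = 12t(t - 2)(t + 3) vanishes at t ∈ {-3, 0, 2}.
Local minima of P (where P''>0): P(-1)=-1. Local minima of Q: Q(-3)=-189, Q(2)=-64.
So the global minimum of J is P(-1) + Q(-3) + 4 = -1 − 189 + 4 = -186, attained at (-1, -3).

-186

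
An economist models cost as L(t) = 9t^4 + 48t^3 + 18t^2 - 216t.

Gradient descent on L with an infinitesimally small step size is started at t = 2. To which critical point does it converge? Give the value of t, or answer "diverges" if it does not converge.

1

L'(t) = 36(t - 1)(t + 2)(t + 3), so L'(2) = 720.
Gradient descent moves in the -L' direction, i.e. t is decreasing.
The nearest critical point in that direction is t = 1, where L'' = 432 > 0 (a local minimum). The iterate converges there.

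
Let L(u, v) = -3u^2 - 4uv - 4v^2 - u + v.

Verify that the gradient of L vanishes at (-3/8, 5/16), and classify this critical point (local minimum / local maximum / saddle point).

∇L = (-6u - 4v - 1, -4u - 8v + 1); substituting (-3/8, 5/16) gives ∇L = (0, 0), so (-3/8, 5/16) is indeed a critical point.
The Hessian of L is constant: H = [[-6, -4], [-4, -8]].
det(H) = (-6)·(-8) − (-4)² = 32.
det(H) > 0 and tr(H) = -14 < 0, so H is negative definite and the point is a local maximum.

local maximum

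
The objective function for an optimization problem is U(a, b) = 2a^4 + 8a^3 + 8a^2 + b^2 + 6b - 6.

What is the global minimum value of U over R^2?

U(a,b) separates as P(a) + Q(b) − 6, so its minimum is min P + min Q − 6.
P'(a) = 8a(a + 1)(a + 2) vanishes at a ∈ {-2, -1, 0}; Q'(b) = 2b + 6 vanishes at b ∈ {-3}.
Local minima of P (where P''>0): P(-2)=0, P(0)=0. Local minima of Q: Q(-3)=-9.
So the global minimum of U is P(-2) + Q(-3) − 6 = 0 − 9 − 6 = -15, attained at (-2, -3).

-15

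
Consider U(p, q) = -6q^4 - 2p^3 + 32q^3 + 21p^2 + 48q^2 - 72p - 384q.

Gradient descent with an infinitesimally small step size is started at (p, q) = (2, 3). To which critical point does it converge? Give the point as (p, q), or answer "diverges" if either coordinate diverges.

(3, 2)

U is separable, so gradient descent decouples: p follows -∂U/∂p, q follows -∂U/∂q.
∂U/∂p = -6(p - 4)(p - 3); at p=2 this is -12, so p increases.
∂U/∂q = -24(q - 4)(q - 2)(q + 2); at q=3 this is 120, so q decreases.
p converges to its nearest critical value 3 (a local min of the p-part); q converges to 2. The iterate converges to (3, 2).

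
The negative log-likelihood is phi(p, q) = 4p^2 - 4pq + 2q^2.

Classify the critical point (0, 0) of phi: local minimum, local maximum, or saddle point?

The Hessian of phi is constant: H = [[8, -4], [-4, 4]].
det(H) = 8·4 − (-4)² = 16.
det(H) > 0 and tr(H) = 12 > 0, so H is positive definite and the point is a local minimum.

local minimum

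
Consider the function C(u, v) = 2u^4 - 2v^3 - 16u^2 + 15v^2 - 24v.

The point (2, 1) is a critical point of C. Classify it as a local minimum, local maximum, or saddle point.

local minimum

The mixed partial ∂²C/∂u∂v is 0, so the Hessian at any point is diag(C_uu, C_vv) = diag(8(3u^2 - 4), 6(-2v + 5)).
At (2, 1): H = diag(64, 18).
Both eigenvalues are positive, so H is positive definite: a local minimum.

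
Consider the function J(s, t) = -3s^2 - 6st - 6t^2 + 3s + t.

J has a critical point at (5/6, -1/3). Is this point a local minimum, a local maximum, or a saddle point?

local maximum

The Hessian of J is constant: H = [[-6, -6], [-6, -12]].
det(H) = (-6)·(-12) − (-6)² = 36.
det(H) > 0 and tr(H) = -18 < 0, so H is negative definite and the point is a local maximum.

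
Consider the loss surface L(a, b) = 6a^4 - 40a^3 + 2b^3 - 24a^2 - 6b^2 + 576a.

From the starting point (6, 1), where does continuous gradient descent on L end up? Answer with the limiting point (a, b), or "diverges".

(4, 2)

L is separable, so gradient descent decouples: a follows -∂L/∂a, b follows -∂L/∂b.
∂L/∂a = 24(a - 4)(a - 3)(a + 2); at a=6 this is 1152, so a decreases.
∂L/∂b = 6b(b - 2); at b=1 this is -6, so b increases.
a converges to its nearest critical value 4 (a local min of the a-part); b converges to 2. The iterate converges to (4, 2).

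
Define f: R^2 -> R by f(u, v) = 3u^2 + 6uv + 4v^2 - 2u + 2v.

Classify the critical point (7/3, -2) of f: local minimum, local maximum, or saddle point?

The Hessian of f is constant: H = [[6, 6], [6, 8]].
det(H) = 6·8 − 6² = 12.
det(H) > 0 and tr(H) = 14 > 0, so H is positive definite and the point is a local minimum.

local minimum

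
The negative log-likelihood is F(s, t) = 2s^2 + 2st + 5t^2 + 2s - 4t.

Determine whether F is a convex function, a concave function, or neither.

convex

F is quadratic, so its Hessian is the constant matrix H = [[4, 2], [2, 10]].
det(H) = 36, tr(H) = 14.
det(H) > 0 and tr(H) > 0, so H is positive definite everywhere: convex.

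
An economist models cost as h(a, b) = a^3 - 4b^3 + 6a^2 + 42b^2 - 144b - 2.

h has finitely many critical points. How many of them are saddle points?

2

h separates as a function of a plus a function of b, so ∇h=0 decouples.
∂h/∂a = 3a(a + 4) = 0 at a ∈ {-4, 0}; ∂h/∂b = -12(b - 4)(b - 3) = 0 at b ∈ {3, 4}.
The Hessian is diagonal: diag(h_aa, h_bb). Second derivatives: h_aa(-4)=-12, h_aa(0)=12; h_bb(3)=12, h_bb(4)=-12.
Saddle points occur where the two diagonal entries have opposite signs: (-4, 3), (0, 4). Count: 2.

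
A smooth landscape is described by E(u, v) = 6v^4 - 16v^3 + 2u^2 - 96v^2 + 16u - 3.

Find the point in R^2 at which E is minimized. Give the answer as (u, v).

E(u,v) separates as P(u) + Q(v) − 3, so its minimum is min P + min Q − 3.
P'(u) = 4u + 16 vanishes at u ∈ {-4}; Q'(v) = 24v(v - 4)(v + 2) vanishes at v ∈ {-2, 0, 4}.
Local minima of P (where P''>0): P(-4)=-32. Local minima of Q: Q(-2)=-160, Q(4)=-1024.
So the global minimum of E is P(-4) + Q(4) − 3 = -32 − 1024 − 3 = -1059, attained at (-4, 4).

(-4, 4)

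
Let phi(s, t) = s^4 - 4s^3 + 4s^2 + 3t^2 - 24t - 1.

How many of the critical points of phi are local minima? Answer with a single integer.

2

phi separates as a function of s plus a function of t, so ∇phi=0 decouples.
∂phi/∂s = 4s(s - 2)(s - 1) = 0 at s ∈ {0, 1, 2}; ∂phi/∂t = 6(t - 4) = 0 at t ∈ {4}.
The Hessian is diagonal: diag(phi_ss, phi_tt). Second derivatives: phi_ss(0)=8, phi_ss(1)=-4, phi_ss(2)=8; phi_tt(4)=6.
Local minima occur where both diagonal entries positive: (0, 4), (2, 4). Count: 2.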